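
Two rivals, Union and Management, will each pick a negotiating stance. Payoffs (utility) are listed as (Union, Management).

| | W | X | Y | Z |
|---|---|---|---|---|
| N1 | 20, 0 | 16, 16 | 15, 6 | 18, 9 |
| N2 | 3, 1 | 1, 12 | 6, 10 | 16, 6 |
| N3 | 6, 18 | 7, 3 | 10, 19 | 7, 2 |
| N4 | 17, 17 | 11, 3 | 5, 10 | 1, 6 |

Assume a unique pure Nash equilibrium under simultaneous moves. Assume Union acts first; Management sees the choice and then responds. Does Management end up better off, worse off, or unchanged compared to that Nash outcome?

Solve by backward induction (Union leads).
- N1 → Management plays X (best of 0, 16, 6, 9); Union gets 16.
- N2 → Management plays X (best of 1, 12, 10, 6); Union gets 1.
- N3 → Management plays Y (best of 18, 3, 19, 2); Union gets 10.
- N4 → Management plays W (best of 17, 3, 10, 6); Union gets 17.
Maximizing over 16, 1, 10, 17, Union chooses N4. Subgame-perfect outcome: (N4, W) with payoffs (17, 17).
Under simultaneous play:
Union's best replies: W→N1; X→N1; Y→N1; Z→N1.
Management's best replies: N1→X; N2→X; N3→Y; N4→W.
The unique mutual best reply is (N1, X), giving (16, 16).
Management earns 17 sequentially versus 16 at the Nash outcome: better off.

better off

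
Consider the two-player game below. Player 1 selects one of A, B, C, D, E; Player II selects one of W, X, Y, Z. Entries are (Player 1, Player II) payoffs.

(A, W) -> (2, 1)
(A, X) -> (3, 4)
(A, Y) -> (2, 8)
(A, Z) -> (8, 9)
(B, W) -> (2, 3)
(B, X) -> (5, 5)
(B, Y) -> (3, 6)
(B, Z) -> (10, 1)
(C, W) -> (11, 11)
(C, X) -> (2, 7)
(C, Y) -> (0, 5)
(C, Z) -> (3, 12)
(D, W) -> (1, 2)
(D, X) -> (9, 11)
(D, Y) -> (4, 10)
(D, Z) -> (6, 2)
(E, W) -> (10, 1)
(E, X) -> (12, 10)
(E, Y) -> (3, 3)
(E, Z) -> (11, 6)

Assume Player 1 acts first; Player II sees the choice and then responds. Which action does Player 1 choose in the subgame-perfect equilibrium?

E

Backward induction with Player 1 moving first.
- A → Player II plays Z (best of 1, 4, 8, 9); Player 1 gets 8.
- B → Player II plays Y (best of 3, 5, 6, 1); Player 1 gets 3.
- C → Player II plays Z (best of 11, 7, 5, 12); Player 1 gets 3.
- D → Player II plays X (best of 2, 11, 10, 2); Player 1 gets 9.
- E → Player II plays X (best of 1, 10, 3, 6); Player 1 gets 12.
Maximizing over 8, 3, 3, 9, 12, Player 1 chooses E. Subgame-perfect outcome: (E, X) with payoffs (12, 10).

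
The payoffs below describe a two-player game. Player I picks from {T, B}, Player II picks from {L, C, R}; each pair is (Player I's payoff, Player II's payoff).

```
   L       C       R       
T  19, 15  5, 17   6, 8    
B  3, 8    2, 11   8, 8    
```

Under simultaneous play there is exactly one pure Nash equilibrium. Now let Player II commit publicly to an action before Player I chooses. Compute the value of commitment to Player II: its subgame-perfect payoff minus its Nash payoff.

Player I best-responds to each possible Player II move:
- L → Player I plays T (best of 19, 3); Player II gets 15.
- C → Player I plays T (best of 5, 2); Player II gets 17.
- R → Player I plays B (best of 6, 8); Player II gets 8.
Maximizing over 15, 17, 8, Player II chooses C. Subgame-perfect outcome: (T, C) with payoffs (5, 17).
Now find the simultaneous Nash equilibrium.
Player I's best replies: L→T; C→T; R→B.
Player II's best replies: T→C; B→C.
Only (T, C) has each player best-responding; Nash payoffs (5, 17).
Player II's commitment gain: 17 − 17 = 0.

0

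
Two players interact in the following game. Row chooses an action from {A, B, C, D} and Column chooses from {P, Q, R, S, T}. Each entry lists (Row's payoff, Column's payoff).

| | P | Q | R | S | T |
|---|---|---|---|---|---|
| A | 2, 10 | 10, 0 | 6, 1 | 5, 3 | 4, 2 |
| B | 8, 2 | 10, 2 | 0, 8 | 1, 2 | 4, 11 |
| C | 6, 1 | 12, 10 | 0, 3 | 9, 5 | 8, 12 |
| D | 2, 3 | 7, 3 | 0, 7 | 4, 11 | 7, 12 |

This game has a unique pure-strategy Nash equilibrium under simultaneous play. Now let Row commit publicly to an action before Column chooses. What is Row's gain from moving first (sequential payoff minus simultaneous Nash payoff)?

Solve by backward induction (Row leads).
- A: BR = P, leader payoff 2.
- B: BR = T, leader payoff 4.
- C: BR = T, leader payoff 8.
- D: BR = T, leader payoff 7.
Maximizing over 2, 4, 8, 7, Row chooses C. Subgame-perfect outcome: (C, T) with payoffs (8, 12).
Under simultaneous play:
Row's best replies: P→B; Q→C; R→A; S→C; T→C.
Column's best replies: A→P; B→T; C→T; D→T.
Only (C, T) has each player best-responding; Nash payoffs (8, 12).
Row's commitment gain: 8 − 8 = 0.

0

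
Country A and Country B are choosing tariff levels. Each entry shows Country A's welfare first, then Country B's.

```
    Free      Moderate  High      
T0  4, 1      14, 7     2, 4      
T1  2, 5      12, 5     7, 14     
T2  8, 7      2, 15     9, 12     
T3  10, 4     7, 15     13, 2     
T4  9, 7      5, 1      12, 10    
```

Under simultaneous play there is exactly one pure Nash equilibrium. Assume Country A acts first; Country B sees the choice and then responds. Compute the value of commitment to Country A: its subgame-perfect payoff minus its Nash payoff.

0

Country B best-responds to each possible Country A move:
- T0: BR = Moderate, leader payoff 14.
- T1: BR = High, leader payoff 7.
- T2: BR = Moderate, leader payoff 2.
- T3: BR = Moderate, leader payoff 7.
- T4: BR = High, leader payoff 12.
Among 14, 7, 2, 7, 12, the best is 14 at T0. Subgame-perfect outcome: (T0, Moderate) with payoffs (14, 7).
Now find the simultaneous Nash equilibrium.
Country A's best replies: Free→T3; Moderate→T0; High→T3.
Country B's best replies: T0→Moderate; T1→High; T2→Moderate; T3→Moderate; T4→High.
Only (T0, Moderate) has each player best-responding; Nash payoffs (14, 7).
Country A's commitment gain: 14 − 14 = 0.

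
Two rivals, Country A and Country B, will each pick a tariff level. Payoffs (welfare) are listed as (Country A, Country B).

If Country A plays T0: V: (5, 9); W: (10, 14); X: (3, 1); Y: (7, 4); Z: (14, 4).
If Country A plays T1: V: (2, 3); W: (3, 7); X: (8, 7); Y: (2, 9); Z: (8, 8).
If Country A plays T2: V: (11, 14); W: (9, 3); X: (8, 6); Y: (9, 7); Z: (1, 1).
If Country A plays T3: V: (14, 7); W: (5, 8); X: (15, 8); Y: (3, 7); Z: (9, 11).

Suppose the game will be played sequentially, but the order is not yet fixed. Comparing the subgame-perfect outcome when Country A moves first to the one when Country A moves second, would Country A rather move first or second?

If Country A leads: Country B's best replies are T0→W, T1→Y, T2→V, T3→Z; Country A's induced payoffs 10, 2, 11, 9; outcome (T2, V), payoffs (11, 14).
If Country B leads: Country A's best replies are V→T3, W→T0, X→T3, Y→T2, Z→T0; Country B's induced payoffs 7, 14, 8, 7, 4; outcome (T0, W), payoffs (10, 14).
Country A gets 11 moving first and 10 moving second, so Country A prefers to move first.

first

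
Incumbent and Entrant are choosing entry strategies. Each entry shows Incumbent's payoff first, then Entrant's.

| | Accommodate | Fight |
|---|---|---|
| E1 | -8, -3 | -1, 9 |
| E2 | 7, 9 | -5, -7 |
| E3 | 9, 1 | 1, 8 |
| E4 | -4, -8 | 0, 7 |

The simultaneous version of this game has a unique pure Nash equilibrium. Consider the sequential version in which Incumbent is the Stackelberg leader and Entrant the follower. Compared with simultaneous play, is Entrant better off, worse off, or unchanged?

Work backward from Entrant's decision.
- E1: BR = Fight, leader payoff -1.
- E2: BR = Accommodate, leader payoff 7.
- E3: BR = Fight, leader payoff 1.
- E4: BR = Fight, leader payoff 0.
Incumbent's induced payoffs are -1, 7, 1, 0, so Incumbent commits to E2. Subgame-perfect outcome: (E2, Accommodate) with payoffs (7, 9).
For the simultaneous game, intersect best replies.
Incumbent's best replies: Accommodate→E3; Fight→E3.
Entrant's best replies: E1→Fight; E2→Accommodate; E3→Fight; E4→Fight.
The unique mutual best reply is (E3, Fight), giving (1, 8).
Entrant earns 9 sequentially versus 8 at the Nash outcome: better off.

better off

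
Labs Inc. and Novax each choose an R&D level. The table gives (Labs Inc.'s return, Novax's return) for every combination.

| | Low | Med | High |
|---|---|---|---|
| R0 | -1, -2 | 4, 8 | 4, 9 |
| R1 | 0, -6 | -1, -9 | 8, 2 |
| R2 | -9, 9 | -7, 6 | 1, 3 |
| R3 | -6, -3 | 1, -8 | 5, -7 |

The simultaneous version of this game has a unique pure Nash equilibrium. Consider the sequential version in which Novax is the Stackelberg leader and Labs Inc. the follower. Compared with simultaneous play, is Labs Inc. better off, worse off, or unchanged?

Labs Inc. best-responds to each possible Novax move:
- Low → Labs Inc. plays R1 (best of -1, 0, -9, -6); Novax gets -6.
- Med → Labs Inc. plays R0 (best of 4, -1, -7, 1); Novax gets 8.
- High → Labs Inc. plays R1 (best of 4, 8, 1, 5); Novax gets 2.
Novax's induced payoffs are -6, 8, 2, so Novax commits to Med. Subgame-perfect outcome: (R0, Med) with payoffs (4, 8).
Under simultaneous play:
Labs Inc.'s best replies: Low→R1; Med→R0; High→R1.
Novax's best replies: R0→High; R1→High; R2→Low; R3→Low.
Only (R1, High) has each player best-responding; Nash payoffs (8, 2).
Labs Inc. earns 4 sequentially versus 8 at the Nash outcome: worse off.

worse off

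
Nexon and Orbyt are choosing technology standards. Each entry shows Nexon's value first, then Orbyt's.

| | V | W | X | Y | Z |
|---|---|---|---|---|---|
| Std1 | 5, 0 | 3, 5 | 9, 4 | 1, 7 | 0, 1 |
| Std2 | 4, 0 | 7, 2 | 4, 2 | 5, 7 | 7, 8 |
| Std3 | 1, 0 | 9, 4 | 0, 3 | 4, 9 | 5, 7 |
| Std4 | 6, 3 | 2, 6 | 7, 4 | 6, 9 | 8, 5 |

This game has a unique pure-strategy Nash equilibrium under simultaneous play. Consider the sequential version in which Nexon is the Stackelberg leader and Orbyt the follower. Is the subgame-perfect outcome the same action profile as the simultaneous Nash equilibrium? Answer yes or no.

Orbyt best-responds to each possible Nexon move:
- Std1: Orbyt compares 0, 5, 4, 7, 1 and picks Y; Nexon would get 1.
- Std2: Orbyt compares 0, 2, 2, 7, 8 and picks Z; Nexon would get 7.
- Std3: Orbyt compares 0, 4, 3, 9, 7 and picks Y; Nexon would get 4.
- Std4: Orbyt compares 3, 6, 4, 9, 5 and picks Y; Nexon would get 6.
Among 1, 7, 4, 6, the best is 7 at Std2. Subgame-perfect outcome: (Std2, Z) with payoffs (7, 8).
Under simultaneous play:
Nexon's best replies: V→Std4; W→Std3; X→Std1; Y→Std4; Z→Std4.
Orbyt's best replies: Std1→Y; Std2→Z; Std3→Y; Std4→Y.
Only (Std4, Y) has each player best-responding; Nash payoffs (6, 9).
Sequential outcome (Std2, Z) differs from the Nash profile (Std4, Y).

no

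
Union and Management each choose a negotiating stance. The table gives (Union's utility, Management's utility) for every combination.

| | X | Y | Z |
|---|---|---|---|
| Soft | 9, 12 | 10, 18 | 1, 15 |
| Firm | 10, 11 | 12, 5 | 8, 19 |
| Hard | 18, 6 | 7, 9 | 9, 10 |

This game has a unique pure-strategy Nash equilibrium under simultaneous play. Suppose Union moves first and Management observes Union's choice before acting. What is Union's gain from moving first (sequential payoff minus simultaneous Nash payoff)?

1

Backward induction with Union moving first.
- Soft → Management plays Y (best of 12, 18, 15); Union gets 10.
- Firm → Management plays Z (best of 11, 5, 19); Union gets 8.
- Hard → Management plays Z (best of 6, 9, 10); Union gets 9.
Union's induced payoffs are 10, 8, 9, so Union commits to Soft. Subgame-perfect outcome: (Soft, Y) with payoffs (10, 18).
Now find the simultaneous Nash equilibrium.
Union's best replies: X→Hard; Y→Firm; Z→Hard.
Management's best replies: Soft→Y; Firm→Z; Hard→Z.
The unique mutual best reply is (Hard, Z), giving (9, 10).
Union's commitment gain: 10 − 9 = 1.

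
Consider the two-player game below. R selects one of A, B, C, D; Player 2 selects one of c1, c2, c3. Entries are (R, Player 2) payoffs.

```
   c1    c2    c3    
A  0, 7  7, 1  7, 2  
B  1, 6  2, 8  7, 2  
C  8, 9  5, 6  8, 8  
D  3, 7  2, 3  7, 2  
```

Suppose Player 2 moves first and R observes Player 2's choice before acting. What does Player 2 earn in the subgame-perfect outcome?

9

Backward induction with Player 2 moving first.
- c1: BR = C, leader payoff 9.
- c2: BR = A, leader payoff 1.
- c3: BR = C, leader payoff 8.
Player 2's induced payoffs are 9, 1, 8, so Player 2 commits to c1. Subgame-perfect outcome: (C, c1) with payoffs (8, 9).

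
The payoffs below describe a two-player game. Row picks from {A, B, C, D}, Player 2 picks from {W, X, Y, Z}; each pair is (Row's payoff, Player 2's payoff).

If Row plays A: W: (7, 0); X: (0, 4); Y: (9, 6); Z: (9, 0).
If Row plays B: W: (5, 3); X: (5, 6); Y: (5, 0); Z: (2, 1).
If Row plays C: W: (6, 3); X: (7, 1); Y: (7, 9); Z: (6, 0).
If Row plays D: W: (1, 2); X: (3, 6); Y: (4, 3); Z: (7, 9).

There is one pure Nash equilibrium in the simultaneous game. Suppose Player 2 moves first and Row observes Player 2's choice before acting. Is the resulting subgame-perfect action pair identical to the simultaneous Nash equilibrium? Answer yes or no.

yes

Solve by backward induction (Player 2 leads).
- W: Row compares 7, 5, 6, 1 and picks A; Player 2 would get 0.
- X: Row compares 0, 5, 7, 3 and picks C; Player 2 would get 1.
- Y: Row compares 9, 5, 7, 4 and picks A; Player 2 would get 6.
- Z: Row compares 9, 2, 6, 7 and picks A; Player 2 would get 0.
Among 0, 1, 6, 0, the best is 6 at Y. Subgame-perfect outcome: (A, Y) with payoffs (9, 6).
Now find the simultaneous Nash equilibrium.
Row's best replies: W→A; X→C; Y→A; Z→A.
Player 2's best replies: A→Y; B→X; C→Y; D→Z.
Only (A, Y) has each player best-responding; Nash payoffs (9, 6).
Sequential outcome (A, Y) coincides with the Nash profile (A, Y).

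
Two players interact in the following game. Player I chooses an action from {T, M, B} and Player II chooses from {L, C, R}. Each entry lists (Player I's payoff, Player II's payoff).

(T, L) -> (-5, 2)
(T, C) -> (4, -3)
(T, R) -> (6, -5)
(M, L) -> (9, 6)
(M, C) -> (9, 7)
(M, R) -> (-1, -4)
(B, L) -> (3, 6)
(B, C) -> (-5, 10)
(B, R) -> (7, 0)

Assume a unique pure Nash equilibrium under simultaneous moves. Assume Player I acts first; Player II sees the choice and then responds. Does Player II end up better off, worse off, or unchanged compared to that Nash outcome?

unchanged

Backward induction with Player I moving first.
- T → Player II plays L (best of 2, -3, -5); Player I gets -5.
- M → Player II plays C (best of 6, 7, -4); Player I gets 9.
- B → Player II plays C (best of 6, 10, 0); Player I gets -5.
Player I's induced payoffs are -5, 9, -5, so Player I commits to M. Subgame-perfect outcome: (M, C) with payoffs (9, 7).
For the simultaneous game, intersect best replies.
Player I's best replies: L→M; C→M; R→B.
Player II's best replies: T→L; M→C; B→C.
The unique mutual best reply is (M, C), giving (9, 7).
Player II earns 7 sequentially versus 7 at the Nash outcome: unchanged.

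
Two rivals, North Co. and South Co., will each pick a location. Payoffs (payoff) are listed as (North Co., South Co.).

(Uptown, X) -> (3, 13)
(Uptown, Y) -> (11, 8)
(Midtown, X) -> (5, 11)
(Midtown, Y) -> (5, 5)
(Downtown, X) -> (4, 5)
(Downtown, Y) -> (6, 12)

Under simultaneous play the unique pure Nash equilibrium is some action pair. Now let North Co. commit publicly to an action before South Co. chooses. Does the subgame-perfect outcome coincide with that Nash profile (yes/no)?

no

Backward induction with North Co. moving first.
- Uptown: South Co. compares 13, 8 and picks X; North Co. would get 3.
- Midtown: South Co. compares 11, 5 and picks X; North Co. would get 5.
- Downtown: South Co. compares 5, 12 and picks Y; North Co. would get 6.
North Co.'s induced payoffs are 3, 5, 6, so North Co. commits to Downtown. Subgame-perfect outcome: (Downtown, Y) with payoffs (6, 12).
Now find the simultaneous Nash equilibrium.
North Co.'s best replies: X→Midtown; Y→Uptown.
South Co.'s best replies: Uptown→X; Midtown→X; Downtown→Y.
Only (Midtown, X) has each player best-responding; Nash payoffs (5, 11).
Sequential outcome (Downtown, Y) differs from the Nash profile (Midtown, X).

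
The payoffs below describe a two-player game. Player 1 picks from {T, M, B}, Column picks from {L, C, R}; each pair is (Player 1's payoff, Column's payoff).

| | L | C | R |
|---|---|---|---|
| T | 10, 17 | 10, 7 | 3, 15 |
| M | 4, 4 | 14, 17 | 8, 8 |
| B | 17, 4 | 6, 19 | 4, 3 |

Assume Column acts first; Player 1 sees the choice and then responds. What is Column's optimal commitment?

C

Player 1 best-responds to each possible Column move:
- L → Player 1 plays B (best of 10, 4, 17); Column gets 4.
- C → Player 1 plays M (best of 10, 14, 6); Column gets 17.
- R → Player 1 plays M (best of 3, 8, 4); Column gets 8.
Column's induced payoffs are 4, 17, 8, so Column commits to C. Subgame-perfect outcome: (M, C) with payoffs (14, 17).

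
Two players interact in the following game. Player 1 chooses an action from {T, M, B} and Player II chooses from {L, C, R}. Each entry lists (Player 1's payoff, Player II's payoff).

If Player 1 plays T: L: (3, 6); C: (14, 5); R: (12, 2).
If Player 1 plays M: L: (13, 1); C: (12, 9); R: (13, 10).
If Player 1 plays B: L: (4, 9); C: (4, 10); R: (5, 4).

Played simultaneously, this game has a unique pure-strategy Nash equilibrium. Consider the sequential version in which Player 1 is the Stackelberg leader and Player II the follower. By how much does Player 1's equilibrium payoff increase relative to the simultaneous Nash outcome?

Work backward from Player II's decision.
- T: Player II compares 6, 5, 2 and picks L; Player 1 would get 3.
- M: Player II compares 1, 9, 10 and picks R; Player 1 would get 13.
- B: Player II compares 9, 10, 4 and picks C; Player 1 would get 4.
Among 3, 13, 4, the best is 13 at M. Subgame-perfect outcome: (M, R) with payoffs (13, 10).
Now find the simultaneous Nash equilibrium.
Player 1's best replies: L→M; C→T; R→M.
Player II's best replies: T→L; M→R; B→C.
The unique mutual best reply is (M, R), giving (13, 10).
Player 1's commitment gain: 13 − 13 = 0.

0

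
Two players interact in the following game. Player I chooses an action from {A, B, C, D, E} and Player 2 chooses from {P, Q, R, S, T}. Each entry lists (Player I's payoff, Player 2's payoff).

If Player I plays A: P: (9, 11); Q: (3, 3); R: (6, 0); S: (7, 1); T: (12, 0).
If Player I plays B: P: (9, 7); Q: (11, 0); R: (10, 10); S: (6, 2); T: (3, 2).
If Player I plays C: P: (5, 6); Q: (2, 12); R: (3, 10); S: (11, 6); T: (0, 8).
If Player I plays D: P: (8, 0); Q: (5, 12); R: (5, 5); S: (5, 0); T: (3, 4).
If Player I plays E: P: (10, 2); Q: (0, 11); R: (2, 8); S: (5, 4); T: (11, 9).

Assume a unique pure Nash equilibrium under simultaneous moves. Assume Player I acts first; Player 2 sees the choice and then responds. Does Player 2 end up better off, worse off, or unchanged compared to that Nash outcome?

unchanged

Player 2 best-responds to each possible Player I move:
- A: Player 2 compares 11, 3, 0, 1, 0 and picks P; Player I would get 9.
- B: Player 2 compares 7, 0, 10, 2, 2 and picks R; Player I would get 10.
- C: Player 2 compares 6, 12, 10, 6, 8 and picks Q; Player I would get 2.
- D: Player 2 compares 0, 12, 5, 0, 4 and picks Q; Player I would get 5.
- E: Player 2 compares 2, 11, 8, 4, 9 and picks Q; Player I would get 0.
Among 9, 10, 2, 5, 0, the best is 10 at B. Subgame-perfect outcome: (B, R) with payoffs (10, 10).
Under simultaneous play:
Player I's best replies: P→E; Q→B; R→B; S→C; T→A.
Player 2's best replies: A→P; B→R; C→Q; D→Q; E→Q.
Only (B, R) has each player best-responding; Nash payoffs (10, 10).
Player 2 earns 10 sequentially versus 10 at the Nash outcome: unchanged.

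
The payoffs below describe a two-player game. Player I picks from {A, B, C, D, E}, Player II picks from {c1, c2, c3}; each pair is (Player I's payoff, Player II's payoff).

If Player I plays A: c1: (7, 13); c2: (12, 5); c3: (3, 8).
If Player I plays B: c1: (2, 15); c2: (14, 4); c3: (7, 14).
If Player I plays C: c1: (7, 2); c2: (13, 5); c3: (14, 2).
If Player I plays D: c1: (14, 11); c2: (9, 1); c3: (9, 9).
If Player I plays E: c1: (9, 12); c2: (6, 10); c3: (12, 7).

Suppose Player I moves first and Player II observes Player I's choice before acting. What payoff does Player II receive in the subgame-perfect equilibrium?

11

Work backward from Player II's decision.
- A: BR = c1, leader payoff 7.
- B: BR = c1, leader payoff 2.
- C: BR = c2, leader payoff 13.
- D: BR = c1, leader payoff 14.
- E: BR = c1, leader payoff 9.
Among 7, 2, 13, 14, 9, the best is 14 at D. Subgame-perfect outcome: (D, c1) with payoffs (14, 11).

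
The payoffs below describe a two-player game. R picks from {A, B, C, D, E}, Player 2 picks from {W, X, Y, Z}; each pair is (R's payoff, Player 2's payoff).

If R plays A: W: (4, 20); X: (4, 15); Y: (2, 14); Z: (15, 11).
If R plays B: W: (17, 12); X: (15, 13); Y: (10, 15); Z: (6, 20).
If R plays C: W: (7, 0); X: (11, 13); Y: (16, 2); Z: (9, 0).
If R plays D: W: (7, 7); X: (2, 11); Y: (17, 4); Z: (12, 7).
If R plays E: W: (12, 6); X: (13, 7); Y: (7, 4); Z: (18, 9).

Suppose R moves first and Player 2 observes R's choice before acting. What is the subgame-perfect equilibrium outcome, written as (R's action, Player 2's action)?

Player 2 best-responds to each possible R move:
- A: Player 2 compares 20, 15, 14, 11 and picks W; R would get 4.
- B: Player 2 compares 12, 13, 15, 20 and picks Z; R would get 6.
- C: Player 2 compares 0, 13, 2, 0 and picks X; R would get 11.
- D: Player 2 compares 7, 11, 4, 7 and picks X; R would get 2.
- E: Player 2 compares 6, 7, 4, 9 and picks Z; R would get 18.
R's induced payoffs are 4, 6, 11, 2, 18, so R commits to E. Subgame-perfect outcome: (E, Z) with payoffs (18, 9).

(E, Z)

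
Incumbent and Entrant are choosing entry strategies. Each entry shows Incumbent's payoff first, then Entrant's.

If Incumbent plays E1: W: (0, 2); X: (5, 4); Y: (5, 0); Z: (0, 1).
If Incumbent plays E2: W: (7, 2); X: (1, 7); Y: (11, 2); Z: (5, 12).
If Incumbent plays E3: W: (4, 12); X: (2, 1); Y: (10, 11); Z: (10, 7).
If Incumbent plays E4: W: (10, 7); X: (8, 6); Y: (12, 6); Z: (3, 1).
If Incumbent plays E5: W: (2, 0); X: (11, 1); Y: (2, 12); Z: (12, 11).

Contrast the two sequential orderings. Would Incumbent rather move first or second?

second

If Incumbent leads: Entrant's best replies are E1→X, E2→Z, E3→W, E4→W, E5→Y; Incumbent's induced payoffs 5, 5, 4, 10, 2; outcome (E4, W), payoffs (10, 7).
If Entrant leads: Incumbent's best replies are W→E4, X→E5, Y→E4, Z→E5; Entrant's induced payoffs 7, 1, 6, 11; outcome (E5, Z), payoffs (12, 11).
Incumbent gets 10 moving first and 12 moving second, so Incumbent prefers to move second.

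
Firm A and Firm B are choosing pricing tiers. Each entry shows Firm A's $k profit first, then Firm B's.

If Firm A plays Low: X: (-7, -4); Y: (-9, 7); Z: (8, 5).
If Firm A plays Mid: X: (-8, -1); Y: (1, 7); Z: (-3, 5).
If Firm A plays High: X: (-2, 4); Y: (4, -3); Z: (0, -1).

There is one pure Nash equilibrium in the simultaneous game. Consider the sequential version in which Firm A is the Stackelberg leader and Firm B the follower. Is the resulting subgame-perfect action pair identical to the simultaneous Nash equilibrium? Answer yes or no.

no

Firm B best-responds to each possible Firm A move:
- Low: Firm B compares -4, 7, 5 and picks Y; Firm A would get -9.
- Mid: Firm B compares -1, 7, 5 and picks Y; Firm A would get 1.
- High: Firm B compares 4, -3, -1 and picks X; Firm A would get -2.
Maximizing over -9, 1, -2, Firm A chooses Mid. Subgame-perfect outcome: (Mid, Y) with payoffs (1, 7).
Under simultaneous play:
Firm A's best replies: X→High; Y→High; Z→Low.
Firm B's best replies: Low→Y; Mid→Y; High→X.
Only (High, X) has each player best-responding; Nash payoffs (-2, 4).
Sequential outcome (Mid, Y) differs from the Nash profile (High, X).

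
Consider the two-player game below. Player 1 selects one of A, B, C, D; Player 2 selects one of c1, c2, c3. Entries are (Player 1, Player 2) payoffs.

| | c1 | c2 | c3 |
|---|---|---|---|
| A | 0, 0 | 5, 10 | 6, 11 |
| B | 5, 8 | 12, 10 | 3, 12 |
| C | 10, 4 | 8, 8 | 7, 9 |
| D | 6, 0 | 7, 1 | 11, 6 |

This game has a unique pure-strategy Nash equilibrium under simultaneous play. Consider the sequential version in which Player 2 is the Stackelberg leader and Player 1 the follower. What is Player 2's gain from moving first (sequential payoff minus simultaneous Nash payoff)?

4

Backward induction with Player 2 moving first.
- c1 → Player 1 plays C (best of 0, 5, 10, 6); Player 2 gets 4.
- c2 → Player 1 plays B (best of 5, 12, 8, 7); Player 2 gets 10.
- c3 → Player 1 plays D (best of 6, 3, 7, 11); Player 2 gets 6.
Maximizing over 4, 10, 6, Player 2 chooses c2. Subgame-perfect outcome: (B, c2) with payoffs (12, 10).
Under simultaneous play:
Player 1's best replies: c1→C; c2→B; c3→D.
Player 2's best replies: A→c3; B→c3; C→c3; D→c3.
The unique mutual best reply is (D, c3), giving (11, 6).
Player 2's commitment gain: 10 − 6 = 4.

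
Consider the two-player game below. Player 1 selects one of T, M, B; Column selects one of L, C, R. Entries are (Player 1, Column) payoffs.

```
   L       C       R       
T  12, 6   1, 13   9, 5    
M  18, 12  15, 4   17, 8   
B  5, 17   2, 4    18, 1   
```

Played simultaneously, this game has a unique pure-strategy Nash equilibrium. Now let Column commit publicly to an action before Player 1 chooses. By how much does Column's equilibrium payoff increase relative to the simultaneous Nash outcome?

Work backward from Player 1's decision.
- L → Player 1 plays M (best of 12, 18, 5); Column gets 12.
- C → Player 1 plays M (best of 1, 15, 2); Column gets 4.
- R → Player 1 plays B (best of 9, 17, 18); Column gets 1.
Column's induced payoffs are 12, 4, 1, so Column commits to L. Subgame-perfect outcome: (M, L) with payoffs (18, 12).
Now find the simultaneous Nash equilibrium.
Player 1's best replies: L→M; C→M; R→B.
Column's best replies: T→C; M→L; B→L.
Only (M, L) has each player best-responding; Nash payoffs (18, 12).
Column's commitment gain: 12 − 12 = 0.

0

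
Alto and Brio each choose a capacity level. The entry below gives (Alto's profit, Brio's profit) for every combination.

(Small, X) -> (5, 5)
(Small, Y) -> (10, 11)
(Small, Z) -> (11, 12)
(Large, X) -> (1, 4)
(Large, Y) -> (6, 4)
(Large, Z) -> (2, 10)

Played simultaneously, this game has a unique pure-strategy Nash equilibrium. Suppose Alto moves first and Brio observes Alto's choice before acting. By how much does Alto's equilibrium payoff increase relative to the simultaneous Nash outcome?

0

Backward induction with Alto moving first.
- Small: BR = Z, leader payoff 11.
- Large: BR = Z, leader payoff 2.
Alto's induced payoffs are 11, 2, so Alto commits to Small. Subgame-perfect outcome: (Small, Z) with payoffs (11, 12).
Now find the simultaneous Nash equilibrium.
Alto's best replies: X→Small; Y→Small; Z→Small.
Brio's best replies: Small→Z; Large→Z.
The unique mutual best reply is (Small, Z), giving (11, 12).
Alto's commitment gain: 11 − 11 = 0.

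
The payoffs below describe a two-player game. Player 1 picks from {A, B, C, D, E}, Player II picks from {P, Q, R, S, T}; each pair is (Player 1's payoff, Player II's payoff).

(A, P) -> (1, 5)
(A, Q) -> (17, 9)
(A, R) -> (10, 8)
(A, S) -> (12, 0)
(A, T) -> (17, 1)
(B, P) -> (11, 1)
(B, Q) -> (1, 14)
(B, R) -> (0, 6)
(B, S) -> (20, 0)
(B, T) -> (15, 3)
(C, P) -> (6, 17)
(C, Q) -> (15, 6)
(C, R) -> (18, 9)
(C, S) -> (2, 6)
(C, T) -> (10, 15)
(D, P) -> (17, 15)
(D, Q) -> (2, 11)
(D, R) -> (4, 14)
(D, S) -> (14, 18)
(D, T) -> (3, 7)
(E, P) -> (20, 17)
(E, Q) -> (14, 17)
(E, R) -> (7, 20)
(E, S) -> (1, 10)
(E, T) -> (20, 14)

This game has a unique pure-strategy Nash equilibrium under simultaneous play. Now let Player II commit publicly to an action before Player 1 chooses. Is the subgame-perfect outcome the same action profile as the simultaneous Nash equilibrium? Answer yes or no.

Solve by backward induction (Player II leads).
- P: BR = E, leader payoff 17.
- Q: BR = A, leader payoff 9.
- R: BR = C, leader payoff 9.
- S: BR = B, leader payoff 0.
- T: BR = E, leader payoff 14.
Maximizing over 17, 9, 9, 0, 14, Player II chooses P. Subgame-perfect outcome: (E, P) with payoffs (20, 17).
Under simultaneous play:
Player 1's best replies: P→E; Q→A; R→C; S→B; T→E.
Player II's best replies: A→Q; B→Q; C→P; D→S; E→R.
The unique mutual best reply is (A, Q), giving (17, 9).
Sequential outcome (E, P) differs from the Nash profile (A, Q).

no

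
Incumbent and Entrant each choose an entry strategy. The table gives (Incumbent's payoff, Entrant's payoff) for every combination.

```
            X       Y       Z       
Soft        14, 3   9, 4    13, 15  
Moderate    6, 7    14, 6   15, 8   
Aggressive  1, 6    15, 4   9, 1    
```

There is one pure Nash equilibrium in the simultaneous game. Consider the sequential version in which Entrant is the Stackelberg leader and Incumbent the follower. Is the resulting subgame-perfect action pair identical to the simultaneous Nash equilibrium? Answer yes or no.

yes

Incumbent best-responds to each possible Entrant move:
- X: Incumbent compares 14, 6, 1 and picks Soft; Entrant would get 3.
- Y: Incumbent compares 9, 14, 15 and picks Aggressive; Entrant would get 4.
- Z: Incumbent compares 13, 15, 9 and picks Moderate; Entrant would get 8.
Entrant's induced payoffs are 3, 4, 8, so Entrant commits to Z. Subgame-perfect outcome: (Moderate, Z) with payoffs (15, 8).
Now find the simultaneous Nash equilibrium.
Incumbent's best replies: X→Soft; Y→Aggressive; Z→Moderate.
Entrant's best replies: Soft→Z; Moderate→Z; Aggressive→X.
Only (Moderate, Z) has each player best-responding; Nash payoffs (15, 8).
Sequential outcome (Moderate, Z) coincides with the Nash profile (Moderate, Z).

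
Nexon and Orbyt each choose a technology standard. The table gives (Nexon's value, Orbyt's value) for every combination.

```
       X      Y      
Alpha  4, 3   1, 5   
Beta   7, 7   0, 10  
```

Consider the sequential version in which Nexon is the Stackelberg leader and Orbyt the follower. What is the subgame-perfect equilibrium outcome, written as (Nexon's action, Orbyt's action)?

Backward induction with Nexon moving first.
- Alpha: Orbyt compares 3, 5 and picks Y; Nexon would get 1.
- Beta: Orbyt compares 7, 10 and picks Y; Nexon would get 0.
Maximizing over 1, 0, Nexon chooses Alpha. Subgame-perfect outcome: (Alpha, Y) with payoffs (1, 5).

(Alpha, Y)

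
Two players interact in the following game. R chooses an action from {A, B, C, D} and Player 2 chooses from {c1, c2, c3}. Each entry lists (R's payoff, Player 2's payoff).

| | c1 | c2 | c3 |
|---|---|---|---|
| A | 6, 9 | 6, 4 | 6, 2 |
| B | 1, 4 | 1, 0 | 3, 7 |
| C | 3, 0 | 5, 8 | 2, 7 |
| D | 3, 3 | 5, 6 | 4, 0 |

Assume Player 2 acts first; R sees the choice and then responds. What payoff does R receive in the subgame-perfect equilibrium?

Solve by backward induction (Player 2 leads).
- c1 → R plays A (best of 6, 1, 3, 3); Player 2 gets 9.
- c2 → R plays A (best of 6, 1, 5, 5); Player 2 gets 4.
- c3 → R plays A (best of 6, 3, 2, 4); Player 2 gets 2.
Player 2's induced payoffs are 9, 4, 2, so Player 2 commits to c1. Subgame-perfect outcome: (A, c1) with payoffs (6, 9).

6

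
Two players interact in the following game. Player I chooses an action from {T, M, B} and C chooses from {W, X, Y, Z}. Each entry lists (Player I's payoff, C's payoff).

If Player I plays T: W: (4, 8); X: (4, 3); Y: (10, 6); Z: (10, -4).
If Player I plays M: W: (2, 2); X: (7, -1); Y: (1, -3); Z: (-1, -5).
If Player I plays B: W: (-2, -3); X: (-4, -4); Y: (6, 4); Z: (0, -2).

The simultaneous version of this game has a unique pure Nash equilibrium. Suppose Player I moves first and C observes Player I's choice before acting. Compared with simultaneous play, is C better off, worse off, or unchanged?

worse off

Backward induction with Player I moving first.
- T: C compares 8, 3, 6, -4 and picks W; Player I would get 4.
- M: C compares 2, -1, -3, -5 and picks W; Player I would get 2.
- B: C compares -3, -4, 4, -2 and picks Y; Player I would get 6.
Maximizing over 4, 2, 6, Player I chooses B. Subgame-perfect outcome: (B, Y) with payoffs (6, 4).
For the simultaneous game, intersect best replies.
Player I's best replies: W→T; X→M; Y→T; Z→T.
C's best replies: T→W; M→W; B→Y.
The unique mutual best reply is (T, W), giving (4, 8).
C earns 4 sequentially versus 8 at the Nash outcome: worse off.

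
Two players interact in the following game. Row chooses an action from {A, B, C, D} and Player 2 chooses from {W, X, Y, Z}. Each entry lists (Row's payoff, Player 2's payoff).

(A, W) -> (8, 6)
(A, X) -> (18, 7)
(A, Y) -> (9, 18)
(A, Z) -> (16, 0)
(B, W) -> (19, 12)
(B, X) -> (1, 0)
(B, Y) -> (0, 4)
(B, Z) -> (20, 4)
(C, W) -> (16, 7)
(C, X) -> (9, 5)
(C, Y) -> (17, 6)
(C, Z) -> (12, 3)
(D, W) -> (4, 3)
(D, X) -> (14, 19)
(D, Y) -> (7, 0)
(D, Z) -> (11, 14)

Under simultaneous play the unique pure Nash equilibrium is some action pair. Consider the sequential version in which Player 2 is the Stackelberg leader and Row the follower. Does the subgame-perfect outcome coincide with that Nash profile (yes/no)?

Solve by backward induction (Player 2 leads).
- W: BR = B, leader payoff 12.
- X: BR = A, leader payoff 7.
- Y: BR = C, leader payoff 6.
- Z: BR = B, leader payoff 4.
Among 12, 7, 6, 4, the best is 12 at W. Subgame-perfect outcome: (B, W) with payoffs (19, 12).
Now find the simultaneous Nash equilibrium.
Row's best replies: W→B; X→A; Y→C; Z→B.
Player 2's best replies: A→Y; B→W; C→W; D→X.
The unique mutual best reply is (B, W), giving (19, 12).
Sequential outcome (B, W) coincides with the Nash profile (B, W).

yes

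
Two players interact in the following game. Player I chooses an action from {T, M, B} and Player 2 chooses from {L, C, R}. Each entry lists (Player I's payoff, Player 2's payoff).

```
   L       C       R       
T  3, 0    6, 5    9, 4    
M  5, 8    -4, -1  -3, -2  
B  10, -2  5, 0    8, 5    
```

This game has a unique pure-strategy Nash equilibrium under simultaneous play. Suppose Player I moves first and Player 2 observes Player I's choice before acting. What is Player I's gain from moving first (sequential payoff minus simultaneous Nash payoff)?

2

Work backward from Player 2's decision.
- T: BR = C, leader payoff 6.
- M: BR = L, leader payoff 5.
- B: BR = R, leader payoff 8.
Maximizing over 6, 5, 8, Player I chooses B. Subgame-perfect outcome: (B, R) with payoffs (8, 5).
Under simultaneous play:
Player I's best replies: L→B; C→T; R→T.
Player 2's best replies: T→C; M→L; B→R.
Only (T, C) has each player best-responding; Nash payoffs (6, 5).
Player I's commitment gain: 8 − 6 = 2.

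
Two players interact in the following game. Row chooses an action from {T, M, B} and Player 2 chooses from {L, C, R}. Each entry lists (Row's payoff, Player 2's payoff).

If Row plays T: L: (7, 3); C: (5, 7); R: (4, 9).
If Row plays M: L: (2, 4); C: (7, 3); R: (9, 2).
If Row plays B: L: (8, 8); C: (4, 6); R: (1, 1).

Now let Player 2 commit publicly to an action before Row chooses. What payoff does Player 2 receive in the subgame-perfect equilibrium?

Work backward from Row's decision.
- L → Row plays B (best of 7, 2, 8); Player 2 gets 8.
- C → Row plays M (best of 5, 7, 4); Player 2 gets 3.
- R → Row plays M (best of 4, 9, 1); Player 2 gets 2.
Among 8, 3, 2, the best is 8 at L. Subgame-perfect outcome: (B, L) with payoffs (8, 8).

8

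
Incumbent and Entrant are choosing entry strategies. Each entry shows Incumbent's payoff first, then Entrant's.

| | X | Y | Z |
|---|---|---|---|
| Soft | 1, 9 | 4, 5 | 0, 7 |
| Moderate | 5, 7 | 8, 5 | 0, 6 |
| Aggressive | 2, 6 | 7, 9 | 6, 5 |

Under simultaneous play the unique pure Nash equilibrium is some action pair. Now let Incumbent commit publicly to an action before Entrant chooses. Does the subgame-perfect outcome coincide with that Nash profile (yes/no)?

no

Solve by backward induction (Incumbent leads).
- Soft: BR = X, leader payoff 1.
- Moderate: BR = X, leader payoff 5.
- Aggressive: BR = Y, leader payoff 7.
Incumbent's induced payoffs are 1, 5, 7, so Incumbent commits to Aggressive. Subgame-perfect outcome: (Aggressive, Y) with payoffs (7, 9).
Now find the simultaneous Nash equilibrium.
Incumbent's best replies: X→Moderate; Y→Moderate; Z→Aggressive.
Entrant's best replies: Soft→X; Moderate→X; Aggressive→Y.
Only (Moderate, X) has each player best-responding; Nash payoffs (5, 7).
Sequential outcome (Aggressive, Y) differs from the Nash profile (Moderate, X).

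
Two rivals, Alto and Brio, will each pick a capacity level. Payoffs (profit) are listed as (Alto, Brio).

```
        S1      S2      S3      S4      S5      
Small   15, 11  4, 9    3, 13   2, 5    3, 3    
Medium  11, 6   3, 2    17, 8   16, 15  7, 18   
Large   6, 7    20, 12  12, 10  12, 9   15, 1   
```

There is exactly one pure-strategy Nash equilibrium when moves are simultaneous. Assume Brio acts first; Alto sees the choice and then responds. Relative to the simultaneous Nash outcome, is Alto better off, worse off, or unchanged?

Backward induction with Brio moving first.
- S1 → Alto plays Small (best of 15, 11, 6); Brio gets 11.
- S2 → Alto plays Large (best of 4, 3, 20); Brio gets 12.
- S3 → Alto plays Medium (best of 3, 17, 12); Brio gets 8.
- S4 → Alto plays Medium (best of 2, 16, 12); Brio gets 15.
- S5 → Alto plays Large (best of 3, 7, 15); Brio gets 1.
Maximizing over 11, 12, 8, 15, 1, Brio chooses S4. Subgame-perfect outcome: (Medium, S4) with payoffs (16, 15).
Under simultaneous play:
Alto's best replies: S1→Small; S2→Large; S3→Medium; S4→Medium; S5→Large.
Brio's best replies: Small→S3; Medium→S5; Large→S2.
Only (Large, S2) has each player best-responding; Nash payoffs (20, 12).
Alto earns 16 sequentially versus 20 at the Nash outcome: worse off.

worse off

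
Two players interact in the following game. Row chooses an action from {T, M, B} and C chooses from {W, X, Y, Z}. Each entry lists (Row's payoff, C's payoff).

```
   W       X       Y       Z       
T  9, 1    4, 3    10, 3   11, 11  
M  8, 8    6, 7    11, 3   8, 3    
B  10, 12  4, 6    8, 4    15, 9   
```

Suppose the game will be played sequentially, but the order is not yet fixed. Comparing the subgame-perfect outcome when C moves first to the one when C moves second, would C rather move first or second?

first

If Row leads: C's best replies are T→Z, M→W, B→W; Row's induced payoffs 11, 8, 10; outcome (T, Z), payoffs (11, 11).
If C leads: Row's best replies are W→B, X→M, Y→M, Z→B; C's induced payoffs 12, 7, 3, 9; outcome (B, W), payoffs (10, 12).
C gets 12 moving first and 11 moving second, so C prefers to move first.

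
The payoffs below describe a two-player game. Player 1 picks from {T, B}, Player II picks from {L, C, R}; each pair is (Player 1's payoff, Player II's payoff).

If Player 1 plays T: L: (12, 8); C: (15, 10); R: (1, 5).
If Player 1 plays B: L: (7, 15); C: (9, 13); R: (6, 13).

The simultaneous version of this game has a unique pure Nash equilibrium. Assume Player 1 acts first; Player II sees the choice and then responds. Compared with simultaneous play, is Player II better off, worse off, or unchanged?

unchanged

Backward induction with Player 1 moving first.
- T: Player II compares 8, 10, 5 and picks C; Player 1 would get 15.
- B: Player II compares 15, 13, 13 and picks L; Player 1 would get 7.
Among 15, 7, the best is 15 at T. Subgame-perfect outcome: (T, C) with payoffs (15, 10).
Now find the simultaneous Nash equilibrium.
Player 1's best replies: L→T; C→T; R→B.
Player II's best replies: T→C; B→L.
The unique mutual best reply is (T, C), giving (15, 10).
Player II earns 10 sequentially versus 10 at the Nash outcome: unchanged.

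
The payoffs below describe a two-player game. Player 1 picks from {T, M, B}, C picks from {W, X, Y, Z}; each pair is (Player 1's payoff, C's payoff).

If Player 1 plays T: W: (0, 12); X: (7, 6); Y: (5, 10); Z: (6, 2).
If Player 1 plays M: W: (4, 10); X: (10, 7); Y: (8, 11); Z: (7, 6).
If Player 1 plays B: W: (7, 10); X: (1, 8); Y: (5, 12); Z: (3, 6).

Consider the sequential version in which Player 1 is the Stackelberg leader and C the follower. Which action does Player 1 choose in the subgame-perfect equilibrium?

Solve by backward induction (Player 1 leads).
- T: C compares 12, 6, 10, 2 and picks W; Player 1 would get 0.
- M: C compares 10, 7, 11, 6 and picks Y; Player 1 would get 8.
- B: C compares 10, 8, 12, 6 and picks Y; Player 1 would get 5.
Maximizing over 0, 8, 5, Player 1 chooses M. Subgame-perfect outcome: (M, Y) with payoffs (8, 11).

M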